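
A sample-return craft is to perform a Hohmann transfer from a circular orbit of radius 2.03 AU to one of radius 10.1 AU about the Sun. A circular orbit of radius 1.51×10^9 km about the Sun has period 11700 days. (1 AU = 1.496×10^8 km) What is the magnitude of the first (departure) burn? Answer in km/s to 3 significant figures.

Δv₁ = 6.08 km/s

From Kepler's third law T² = 4π²r³/μ at r = 1.51×10^9 km, T = 11700 days = 11700 × 86400 s = 1.01088×10^9 s: μ = 4π²r³/T² = 1.33012×10^11 km³/s².
In km: r₁ = 2.03 × 1.496×10^8 = 3.03688×10^8 km; r₂ = 10.1 × 1.496×10^8 = 1.51096×10^9 km.
The Hohmann ellipse has a_t = (r₁ + r₂)/2 = 9.07324×10^8 km.
On the circular orbit at r = 3.03688×10^8 km, v_c = √(μ/r) = 20.928 km/s.
Vis-viva on the transfer ellipse at r = 3.03688×10^8 km gives v_t = √[μ(2/r − 1/a_t)] = 27.007 km/s.
Δv₁ = |v_t − v_c| = |27.007 − 20.928| = 6.079 km/s.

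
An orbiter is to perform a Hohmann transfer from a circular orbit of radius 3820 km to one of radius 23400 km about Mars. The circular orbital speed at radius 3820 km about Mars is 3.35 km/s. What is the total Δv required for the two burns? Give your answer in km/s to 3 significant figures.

From the circular-orbit relation v² = μ/r at r = 3820 km: μ = v²r = (3.35)² × 3820 = 42869.9 km³/s².
Transfer-ellipse semi-major axis a_t = (r₁ + r₂)/2 = (3820 + 23400)/2 = 13610 km.
At r₁ the circular-orbit speed is v₁ = √(μ/r₁) = 3.350 km/s.
Transfer-orbit speed at r₁ (v² = μ(2/r − 1/a)): v_p = √[μ(2/r₁ − 1/a_t)] = 4.393 km/s.
First burn Δv₁ = |v_p − v₁| = 1.043 km/s.
Circular speed at r₂: v₂ = √(μ/r₂) = 1.3535 km/s.
Transfer-orbit speed at r₂: v_a = √[μ(2/r₂ − 1/a_t)] = 0.71709 km/s.
Second burn Δv₂ = |v₂ − v_a| = 0.6364 km/s.
Δv = Δv₁ + Δv₂ = 1.043 + 0.6364 = 1.679 km/s.

Δv = 1.68 km/s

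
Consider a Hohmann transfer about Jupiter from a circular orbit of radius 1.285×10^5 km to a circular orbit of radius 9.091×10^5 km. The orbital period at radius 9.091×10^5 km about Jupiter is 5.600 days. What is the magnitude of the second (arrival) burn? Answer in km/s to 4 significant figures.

From Kepler's third law T² = 4π²r³/μ at r = 9.091×10^5 km, T = 5.600 days = 5.600 × 86400 s = 4.8384×10^5 s: μ = 4π²r³/T² = 1.26704×10^8 km³/s².
The Hohmann ellipse has a_t = (r₁ + r₂)/2 = 5.188×10^5 km.
Circular speed at r = 9.091×10^5 km: v_c = √(μ/r) = 11.8056 km/s.
Transfer-orbit speed at the same r (vis-viva, a = a_t): v_t = √[μ(2/r − 1/a_t)] = 5.87545 km/s.
Δv₂ = |v_t − v_c| = |5.87545 − 11.8056| = 5.930 km/s.

Δv₂ = 5.930 km/s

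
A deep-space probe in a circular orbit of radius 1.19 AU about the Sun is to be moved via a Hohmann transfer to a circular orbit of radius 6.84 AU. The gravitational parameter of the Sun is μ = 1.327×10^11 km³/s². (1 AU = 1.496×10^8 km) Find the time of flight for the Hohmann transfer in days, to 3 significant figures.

In km: r₁ = 1.19 × 1.496×10^8 = 1.78024×10^8 km; r₂ = 6.84 × 1.496×10^8 = 1.023264×10^9 km.
Semi-major axis of the transfer orbit: a_t = (1.78024×10^8 + 1.023264×10^9)/2 = 6.00644×10^8 km.
Transfer time t = π√(a_t³/μ) = π√((6.00644×10^8)³ / 1.327×10^11) = 1.270×10^8 s.
Converting: 1.270×10^8 s ÷ 86400 s/day = 1470 days.

t = 1470 days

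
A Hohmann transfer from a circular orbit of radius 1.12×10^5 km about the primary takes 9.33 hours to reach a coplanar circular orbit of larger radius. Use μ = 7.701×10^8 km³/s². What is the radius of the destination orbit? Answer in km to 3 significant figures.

Transfer time t = 9.33 hours = 33588 s, and t = π√(a_t³/μ).
So a_t = (μ t²/π²)^(1/3) = (7.701×10^8 × (33588)² / π²)^(1/3) = 4.4484×10^5 km.
Since a_t = (r₁ + r₂)/2, r₂ = 2a_t − r₁ = 2×4.4484×10^5 − 1.120×10^5 = 7.7768×10^5 km.

r₂ = 7.78×10^5 km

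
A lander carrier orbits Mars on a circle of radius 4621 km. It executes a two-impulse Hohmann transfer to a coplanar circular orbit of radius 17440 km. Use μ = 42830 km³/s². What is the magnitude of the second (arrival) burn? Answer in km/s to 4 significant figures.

Δv₂ = 0.5528 km/s

The Hohmann ellipse has a_t = (r₁ + r₂)/2 = 11030.5 km.
On the circular orbit at r = 17440 km, v_c = √(μ/r) = 1.5671 km/s.
Vis-viva on the transfer ellipse at r = 17440 km gives v_t = √[μ(2/r − 1/a_t)] = 1.0143 km/s.
Δv₂ = |v_t − v_c| = |1.0143 − 1.5671| = 0.5528 km/s.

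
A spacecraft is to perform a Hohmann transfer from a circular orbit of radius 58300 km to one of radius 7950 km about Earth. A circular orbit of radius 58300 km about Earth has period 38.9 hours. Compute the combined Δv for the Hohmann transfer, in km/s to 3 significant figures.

Δv = 3.65 km/s

From Kepler's third law T² = 4π²r³/μ at r = 58300 km, T = 38.9 hours = 38.9 × 3600 s = 1.4004×10^5 s: μ = 4π²r³/T² = 3.98897×10^5 km³/s².
The Hohmann ellipse has a_t = (r₁ + r₂)/2 = 33125 km.
Circular speed at r₁: v₁ = √(μ/r₁) = √(3.98897×10^5/58300) = 2.6158 km/s.
Transfer-orbit speed at r₁ (vis-viva equation): v_a = √[μ(2/r₁ − 1/a_t)] = 1.2815 km/s.
First burn Δv₁ = |v_a − v₁| = 1.334 km/s.
At r₂, v₂ = √(μ/r₂) = 7.083 km/s.
Transfer-orbit speed at r₂: v_p = √[μ(2/r₂ − 1/a_t)] = 9.397 km/s.
Second burn Δv₂ = |v₂ − v_p| = 2.314 km/s.
Δv = Δv₁ + Δv₂ = 1.334 + 2.314 = 3.648 km/s.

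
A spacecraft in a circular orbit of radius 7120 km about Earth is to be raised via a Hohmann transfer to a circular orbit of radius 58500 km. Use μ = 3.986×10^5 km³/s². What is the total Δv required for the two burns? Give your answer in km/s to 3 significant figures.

Semi-major axis of the transfer orbit: a_t = (7120 + 58500)/2 = 32810 km.
At r₁ the circular-orbit speed is v₁ = √(μ/r₁) = 7.482 km/s.
On the transfer ellipse at r₁, v² = μ(2/r − 1/a) gives v_p = √[μ(2/r₁ − 1/a_t)] = 9.991 km/s.
First burn Δv₁ = |v_p − v₁| = 2.509 km/s.
Circular speed at r₂: v₂ = √(μ/r₂) = 2.610 km/s.
Transfer-orbit speed at r₂: v_a = √[μ(2/r₂ − 1/a_t)] = 1.216 km/s.
Second burn Δv₂ = |v₂ − v_a| = 1.394 km/s.
Total Δv = Δv₁ + Δv₂ = 3.903 km/s.

Δv = 3.90 km/s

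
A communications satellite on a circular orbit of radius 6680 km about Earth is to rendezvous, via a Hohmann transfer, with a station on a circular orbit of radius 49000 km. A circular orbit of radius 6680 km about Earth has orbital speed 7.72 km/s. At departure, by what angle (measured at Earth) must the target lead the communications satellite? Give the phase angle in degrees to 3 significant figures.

From the circular-orbit relation v² = μ/r at r = 6680 km: μ = v²r = (7.72)² × 6680 = 3.98117×10^5 km³/s².
The Hohmann ellipse has a_t = (r₁ + r₂)/2 = 27840 km.
Transfer time t = π√(a_t³/μ) = 23128.5 s.
Target angular speed ω₂ = √(μ/r₂³) = 5.81717×10^-5 rad/s.
Angle swept by the target during transfer: ω₂·t = 1.3454 rad = 77.09°.
The communications satellite traverses 180° on the transfer ellipse, so the target must lead by 180° − 77.09° = 103°.

φ = 103°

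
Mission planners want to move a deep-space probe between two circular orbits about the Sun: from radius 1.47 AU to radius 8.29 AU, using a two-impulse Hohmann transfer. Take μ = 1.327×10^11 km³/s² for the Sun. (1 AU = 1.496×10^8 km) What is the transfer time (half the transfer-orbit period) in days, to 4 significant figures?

t = 1969 days

In km: r₁ = 1.47 × 1.496×10^8 = 2.19912×10^8 km; r₂ = 8.29 × 1.496×10^8 = 1.240184×10^9 km.
Semi-major axis of the transfer orbit: a_t = (2.19912×10^8 + 1.240184×10^9)/2 = 7.30048×10^8 km.
Transfer time t = π√(a_t³/μ) = π√((7.30048×10^8)³ / 1.327×10^11) = 1.701×10^8 s.
Converting: 1.701×10^8 s ÷ 86400 s/day = 1969 days.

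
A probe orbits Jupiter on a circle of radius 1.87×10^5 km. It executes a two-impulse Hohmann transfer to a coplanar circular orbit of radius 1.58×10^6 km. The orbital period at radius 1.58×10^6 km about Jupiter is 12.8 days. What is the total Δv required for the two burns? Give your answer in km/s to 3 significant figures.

Δv = 13.6 km/s

From Kepler's third law T² = 4π²r³/μ at r = 1.58×10^6 km, T = 12.8 days = 12.8 × 86400 s = 1.10592×10^6 s: μ = 4π²r³/T² = 1.27316×10^8 km³/s².
Transfer-ellipse semi-major axis a_t = (r₁ + r₂)/2 = (1.870×10^5 + 1.580×10^6)/2 = 8.835×10^5 km.
At r₁ the circular-orbit speed is v₁ = √(μ/r₁) = 26.093 km/s.
Transfer-orbit speed at r₁ (vis-viva equation): v_p = √[μ(2/r₁ − 1/a_t)] = 34.894 km/s.
First burn Δv₁ = |v_p − v₁| = 8.801 km/s.
At r₂, v₂ = √(μ/r₂) = 8.977 km/s.
Transfer-orbit speed at r₂: v_a = √[μ(2/r₂ − 1/a_t)] = 4.130 km/s.
Second burn Δv₂ = |v₂ − v_a| = 4.847 km/s.
Δv = Δv₁ + Δv₂ = 8.801 + 4.847 = 13.65 km/s.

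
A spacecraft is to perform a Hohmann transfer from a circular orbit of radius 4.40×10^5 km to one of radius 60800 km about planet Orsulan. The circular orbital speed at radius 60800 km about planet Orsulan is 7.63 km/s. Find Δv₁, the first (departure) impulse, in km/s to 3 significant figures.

Δv₁ = 1.44 km/s

From the circular-orbit relation v² = μ/r at r = 60800 km: μ = v²r = (7.63)² × 60800 = 3.53959×10^6 km³/s².
The Hohmann ellipse has a_t = (r₁ + r₂)/2 = 2.504×10^5 km.
On the circular orbit at r = 4.400×10^5 km, v_c = √(μ/r) = 2.8363 km/s.
Transfer-orbit speed at the same r (vis-viva, a = a_t): v_t = √[μ(2/r − 1/a_t)] = 1.3976 km/s.
Δv₁ = |v_t − v_c| = |1.3976 − 2.8363| = 1.439 km/s.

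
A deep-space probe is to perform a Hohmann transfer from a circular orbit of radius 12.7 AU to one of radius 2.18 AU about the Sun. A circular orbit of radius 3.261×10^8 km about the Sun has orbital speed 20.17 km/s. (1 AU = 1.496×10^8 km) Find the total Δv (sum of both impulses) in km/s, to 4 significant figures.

From the circular-orbit relation v² = μ/r at r = 3.261×10^8 km: μ = v²r = (20.17)² × 3.261×10^8 = 1.32667×10^11 km³/s².
In km: r₁ = 12.7 × 1.496×10^8 = 1.89992×10^9 km; r₂ = 2.18 × 1.496×10^8 = 3.26128×10^8 km.
Transfer-ellipse semi-major axis a_t = (r₁ + r₂)/2 = (1.89992×10^9 + 3.26128×10^8)/2 = 1.113024×10^9 km.
Circular speed at r₁: v₁ = √(μ/r₁) = √(1.32667×10^11/1.89992×10^9) = 8.356 km/s.
Transfer-orbit speed at r₁ (vis-viva): v_a = √[μ(2/r₁ − 1/a_t)] = 4.523 km/s.
First burn Δv₁ = |v_a − v₁| = 3.8330 km/s.
At r₂, v₂ = √(μ/r₂) = 20.1691 km/s.
Transfer-orbit speed at r₂: v_p = √[μ(2/r₂ − 1/a_t)] = 26.3513 km/s.
Second burn Δv₂ = |v₂ − v_p| = 6.1822 km/s.
Total Δv = Δv₁ + Δv₂ = 10.02 km/s.

Δv = 10.02 km/s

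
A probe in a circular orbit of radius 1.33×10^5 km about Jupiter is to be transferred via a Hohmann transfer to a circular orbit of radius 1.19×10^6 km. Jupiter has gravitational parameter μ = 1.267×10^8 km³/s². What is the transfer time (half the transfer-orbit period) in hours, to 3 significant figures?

Semi-major axis of the transfer orbit: a_t = (1.330×10^5 + 1.190×10^6)/2 = 6.615×10^5 km.
Half the transfer-orbit period gives t = π√(a_t³/μ) = 1.502×10^5 s.
Converting: 1.502×10^5 s ÷ 3600 s/hour = 41.7 hours.

t = 41.7 hours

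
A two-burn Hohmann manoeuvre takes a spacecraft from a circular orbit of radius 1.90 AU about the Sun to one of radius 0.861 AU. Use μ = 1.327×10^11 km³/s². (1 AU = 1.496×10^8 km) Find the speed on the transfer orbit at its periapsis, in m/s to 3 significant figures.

v = 37700 m/s

In km: r₁ = 1.90 × 1.496×10^8 = 2.8424×10^8 km; r₂ = 0.861 × 1.496×10^8 = 1.288056×10^8 km.
The Hohmann ellipse has a_t = (r₁ + r₂)/2 = 2.065228×10^8 km.
The periapsis of the transfer ellipse is at r = 1.288056×10^8 km.
Applying v² = μ(2/r − 1/a_t): v = 37.66 km/s.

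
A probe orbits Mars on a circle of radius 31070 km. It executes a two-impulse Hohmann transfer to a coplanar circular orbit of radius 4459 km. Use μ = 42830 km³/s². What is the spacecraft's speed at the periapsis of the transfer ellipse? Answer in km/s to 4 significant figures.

v = 4.099 km/s

Semi-major axis of the transfer orbit: a_t = (31070 + 4459)/2 = 17764.5 km.
At periapsis, r = 4459 km.
Applying v² = μ(2/r − 1/a_t): v = 4.099 km/s.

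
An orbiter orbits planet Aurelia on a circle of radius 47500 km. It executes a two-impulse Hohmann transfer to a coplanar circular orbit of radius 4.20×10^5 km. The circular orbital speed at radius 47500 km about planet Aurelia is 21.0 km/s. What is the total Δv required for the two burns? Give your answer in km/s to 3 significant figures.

Δv = 11.0 km/s

From the circular-orbit relation v² = μ/r at r = 47500 km: μ = v²r = (21.0)² × 47500 = 2.09475×10^7 km³/s².
Semi-major axis of the transfer orbit: a_t = (47500 + 4.200×10^5)/2 = 2.3375×10^5 km.
At r₁ the circular-orbit speed is v₁ = √(μ/r₁) = 21.000 km/s.
On the transfer ellipse at r₁, vis-viva equation gives v_p = √[μ(2/r₁ − 1/a_t)] = 28.149 km/s.
First burn Δv₁ = |v_p − v₁| = 7.149 km/s.
Circular speed at r₂: v₂ = √(μ/r₂) = 7.0622 km/s.
Transfer-orbit speed at r₂: v_a = √[μ(2/r₂ − 1/a_t)] = 3.1836 km/s.
Second burn Δv₂ = |v₂ − v_a| = 3.879 km/s.
Total Δv = Δv₁ + Δv₂ = 11.03 km/s.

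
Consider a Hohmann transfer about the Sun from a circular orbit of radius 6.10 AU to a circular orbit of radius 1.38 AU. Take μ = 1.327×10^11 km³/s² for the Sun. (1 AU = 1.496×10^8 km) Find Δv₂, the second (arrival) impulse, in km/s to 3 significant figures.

Δv₂ = 7.03 km/s

In km: r₁ = 6.10 × 1.496×10^8 = 9.1256×10^8 km; r₂ = 1.38 × 1.496×10^8 = 2.06448×10^8 km.
Semi-major axis of the transfer orbit: a_t = (9.1256×10^8 + 2.06448×10^8)/2 = 5.59504×10^8 km.
Circular speed at r = 2.06448×10^8 km: v_c = √(μ/r) = 25.353 km/s.
Vis-viva on the transfer ellipse at r = 2.06448×10^8 km gives v_t = √[μ(2/r − 1/a_t)] = 32.379 km/s.
Δv₂ = |v_t − v_c| = |32.379 − 25.353| = 7.026 km/s.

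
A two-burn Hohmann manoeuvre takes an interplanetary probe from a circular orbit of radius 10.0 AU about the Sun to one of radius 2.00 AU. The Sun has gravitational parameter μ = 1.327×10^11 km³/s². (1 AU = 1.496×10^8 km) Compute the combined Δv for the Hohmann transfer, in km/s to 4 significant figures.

In km: r₁ = 10.0 × 1.496×10^8 = 1.496×10^9 km; r₂ = 2.00 × 1.496×10^8 = 2.992×10^8 km.
Transfer-ellipse semi-major axis a_t = (r₁ + r₂)/2 = (1.496×10^9 + 2.992×10^8)/2 = 8.976×10^8 km.
Circular speed at r₁: v₁ = √(μ/r₁) = √(1.327×10^11/1.496×10^9) = 9.4182 km/s.
On the transfer ellipse at r₁, vis-viva equation gives v_a = √[μ(2/r₁ − 1/a_t)] = 5.4376 km/s.
First burn Δv₁ = |v_a − v₁| = 3.981 km/s.
Circular speed at r₂: v₂ = √(μ/r₂) = 21.060 km/s.
Transfer-orbit speed at r₂: v_p = √[μ(2/r₂ − 1/a_t)] = 27.188 km/s.
Second burn Δv₂ = |v₂ − v_p| = 6.128 km/s.
Δv = Δv₁ + Δv₂ = 3.981 + 6.128 = 10.11 km/s.

Δv = 10.11 km/s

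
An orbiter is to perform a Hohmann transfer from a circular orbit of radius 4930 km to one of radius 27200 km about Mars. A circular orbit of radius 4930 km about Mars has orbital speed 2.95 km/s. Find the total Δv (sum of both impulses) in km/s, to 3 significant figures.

Δv = 1.45 km/s

From the circular-orbit relation v² = μ/r at r = 4930 km: μ = v²r = (2.95)² × 4930 = 42903.3 km³/s².
Semi-major axis of the transfer orbit: a_t = (4930 + 27200)/2 = 16065 km.
Circular speed at r₁: v₁ = √(μ/r₁) = √(42903.3/4930) = 2.9500 km/s.
Transfer-orbit speed at r₁ (vis-viva equation): v_p = √[μ(2/r₁ − 1/a_t)] = 3.8385 km/s.
First burn Δv₁ = |v_p − v₁| = 0.8885 km/s.
At r₂, v₂ = √(μ/r₂) = 1.2559 km/s.
Transfer-orbit speed at r₂: v_a = √[μ(2/r₂ − 1/a_t)] = 0.69574 km/s.
Second burn Δv₂ = |v₂ − v_a| = 0.5602 km/s.
Δv = Δv₁ + Δv₂ = 0.8885 + 0.5602 = 1.449 km/s.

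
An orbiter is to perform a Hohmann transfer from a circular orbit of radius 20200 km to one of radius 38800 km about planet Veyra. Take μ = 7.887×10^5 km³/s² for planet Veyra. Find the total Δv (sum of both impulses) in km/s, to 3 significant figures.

Transfer-ellipse semi-major axis a_t = (r₁ + r₂)/2 = (20200 + 38800)/2 = 29500 km.
At r₁ the circular-orbit speed is v₁ = √(μ/r₁) = 6.24856 km/s.
On the transfer ellipse at r₁, vis-viva gives v_p = √[μ(2/r₁ − 1/a_t)] = 7.16614 km/s.
First burn Δv₁ = |v_p − v₁| = 0.9176 km/s.
At r₂, v₂ = √(μ/r₂) = 4.5086 km/s.
Transfer-orbit speed at r₂: v_a = √[μ(2/r₂ − 1/a_t)] = 3.7308 km/s.
Second burn Δv₂ = |v₂ − v_a| = 0.7778 km/s.
Total Δv = Δv₁ + Δv₂ = 1.695 km/s.

Δv = 1.70 km/s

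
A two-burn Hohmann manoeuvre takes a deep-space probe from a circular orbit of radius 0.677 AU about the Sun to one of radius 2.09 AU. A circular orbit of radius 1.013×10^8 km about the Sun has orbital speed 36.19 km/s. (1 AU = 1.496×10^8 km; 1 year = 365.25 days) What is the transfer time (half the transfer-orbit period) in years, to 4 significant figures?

From the circular-orbit relation v² = μ/r at r = 1.013×10^8 km: μ = v²r = (36.19)² × 1.013×10^8 = 1.32674×10^11 km³/s².
In km: r₁ = 0.677 × 1.496×10^8 = 1.012792×10^8 km; r₂ = 2.09 × 1.496×10^8 = 3.12664×10^8 km.
The Hohmann ellipse has a_t = (r₁ + r₂)/2 = 2.069716×10^8 km.
Transfer time t = π√(a_t³/μ) = π√((2.069716×10^8)³ / 1.32674×10^11) = 2.568×10^7 s.
Converting: 2.568×10^7 s ÷ 3.15576×10^7 s/year (365.25 × 86400) = 0.8138 years.

t = 0.8138 years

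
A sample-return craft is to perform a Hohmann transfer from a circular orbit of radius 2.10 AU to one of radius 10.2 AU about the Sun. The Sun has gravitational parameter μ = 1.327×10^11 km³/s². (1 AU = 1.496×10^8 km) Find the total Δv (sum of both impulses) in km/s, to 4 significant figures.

In km: r₁ = 2.10 × 1.496×10^8 = 3.1416×10^8 km; r₂ = 10.2 × 1.496×10^8 = 1.52592×10^9 km.
Transfer-ellipse semi-major axis a_t = (r₁ + r₂)/2 = (3.1416×10^8 + 1.52592×10^9)/2 = 9.2004×10^8 km.
At r₁ the circular-orbit speed is v₁ = √(μ/r₁) = 20.552 km/s.
On the transfer ellipse at r₁, vis-viva gives v_p = √[μ(2/r₁ − 1/a_t)] = 26.468 km/s.
First burn Δv₁ = |v_p − v₁| = 5.916 km/s.
At r₂, v₂ = √(μ/r₂) = 9.325 km/s.
Transfer-orbit speed at r₂: v_a = √[μ(2/r₂ − 1/a_t)] = 5.449 km/s.
Second burn Δv₂ = |v₂ − v_a| = 3.876 km/s.
Total Δv = Δv₁ + Δv₂ = 9.792 km/s.

Δv = 9.792 km/s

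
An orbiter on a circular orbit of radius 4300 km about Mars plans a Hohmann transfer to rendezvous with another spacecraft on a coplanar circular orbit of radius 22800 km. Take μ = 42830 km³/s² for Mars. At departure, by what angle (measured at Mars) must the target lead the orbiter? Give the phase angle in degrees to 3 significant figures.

φ = 97.5°

Transfer-ellipse semi-major axis a_t = (r₁ + r₂)/2 = (4300 + 22800)/2 = 13550 km.
Transfer time t = π√(a_t³/μ) = 23943 s.
The target's mean motion on its circular orbit is ω₂ = √(μ/r₂³) = 6.0113×10^-5 rad/s.
Angle swept by the target during transfer: ω₂·t = 1.4393 rad = 82.47°.
Arrival is 180° from departure on the ellipse, so φ = 180° − 82.47° = 97.5°.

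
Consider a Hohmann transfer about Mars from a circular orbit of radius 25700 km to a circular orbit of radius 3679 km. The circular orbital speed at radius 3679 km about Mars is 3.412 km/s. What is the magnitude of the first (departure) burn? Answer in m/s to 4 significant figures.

Δv₁ = 644.9 m/s

From the circular-orbit relation v² = μ/r at r = 3679 km: μ = v²r = (3.412)² × 3679 = 42830.0 km³/s².
Transfer-ellipse semi-major axis a_t = (r₁ + r₂)/2 = (25700 + 3679)/2 = 14689.5 km.
Circular speed at r = 25700 km: v_c = √(μ/r) = 1.291 km/s.
Transfer-orbit speed at the same r (vis-viva, a = a_t): v_t = √[μ(2/r − 1/a_t)] = 0.6461 km/s.
Δv₁ = |v_t − v_c| = |0.6461 − 1.291| = 0.6449 km/s.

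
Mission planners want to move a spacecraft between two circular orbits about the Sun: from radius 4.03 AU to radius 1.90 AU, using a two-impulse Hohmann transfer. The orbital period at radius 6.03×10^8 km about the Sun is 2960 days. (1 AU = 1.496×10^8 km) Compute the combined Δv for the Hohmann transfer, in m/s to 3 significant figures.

From Kepler's third law T² = 4π²r³/μ at r = 6.03×10^8 km, T = 2960 days = 2960 × 86400 s = 2.55744×10^8 s: μ = 4π²r³/T² = 1.32343×10^11 km³/s².
In km: r₁ = 4.03 × 1.496×10^8 = 6.02888×10^8 km; r₂ = 1.90 × 1.496×10^8 = 2.8424×10^8 km.
Semi-major axis of the transfer orbit: a_t = (6.02888×10^8 + 2.8424×10^8)/2 = 4.43564×10^8 km.
At r₁ the circular-orbit speed is v₁ = √(μ/r₁) = 14.8160 km/s.
Transfer-orbit speed at r₁ (vis-viva): v_a = √[μ(2/r₁ − 1/a_t)] = 11.8603 km/s.
First burn Δv₁ = |v_a − v₁| = 2.9557 km/s.
At r₂, v₂ = √(μ/r₂) = 21.57783 km/s.
Transfer-orbit speed at r₂: v_p = √[μ(2/r₂ − 1/a_t)] = 25.15637 km/s.
Second burn Δv₂ = |v₂ − v_p| = 3.5785 km/s.
Δv = Δv₁ + Δv₂ = 2.9557 + 3.5785 = 6.534 km/s.

Δv = 6530 m/s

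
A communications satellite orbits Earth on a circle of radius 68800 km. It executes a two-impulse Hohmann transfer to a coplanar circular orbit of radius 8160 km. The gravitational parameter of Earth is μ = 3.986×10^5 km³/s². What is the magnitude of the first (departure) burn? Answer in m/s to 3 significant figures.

The Hohmann ellipse has a_t = (r₁ + r₂)/2 = 38480 km.
On the circular orbit at r = 68800 km, v_c = √(μ/r) = 2.407 km/s.
Vis-viva on the transfer ellipse at r = 68800 km gives v_t = √[μ(2/r − 1/a_t)] = 1.108 km/s.
Δv₁ = |v_t − v_c| = |1.108 − 2.407| = 1.299 km/s.

Δv₁ = 1300 m/s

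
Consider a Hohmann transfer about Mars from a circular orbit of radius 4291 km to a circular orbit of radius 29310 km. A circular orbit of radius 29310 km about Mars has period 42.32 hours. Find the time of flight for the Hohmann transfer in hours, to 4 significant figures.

t = 9.183 hours

From Kepler's third law T² = 4π²r³/μ at r = 29310 km, T = 42.32 hours = 42.32 × 3600 s = 1.52352×10^5 s: μ = 4π²r³/T² = 42826.3 km³/s².
Semi-major axis of the transfer orbit: a_t = (4291 + 29310)/2 = 16800.5 km.
Half the transfer-orbit period gives t = π√(a_t³/μ) = 33060 s.
Converting: 33060 s ÷ 3600 s/hour = 9.183 hours.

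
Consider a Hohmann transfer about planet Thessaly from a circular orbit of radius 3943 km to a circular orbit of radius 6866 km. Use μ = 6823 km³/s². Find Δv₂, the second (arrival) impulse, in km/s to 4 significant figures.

Δv₂ = 0.1454 km/s

Semi-major axis of the transfer orbit: a_t = (3943 + 6866)/2 = 5404.5 km.
Circular speed at r = 6866 km: v_c = √(μ/r) = 0.9969 km/s.
Vis-viva on the transfer ellipse at r = 6866 km gives v_t = √[μ(2/r − 1/a_t)] = 0.8515 km/s.
Δv₂ = |v_t − v_c| = |0.8515 − 0.9969| = 0.1454 km/s.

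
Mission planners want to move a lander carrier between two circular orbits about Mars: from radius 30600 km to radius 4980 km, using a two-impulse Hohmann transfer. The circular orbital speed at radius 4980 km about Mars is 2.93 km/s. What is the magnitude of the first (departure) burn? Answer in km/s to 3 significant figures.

From the circular-orbit relation v² = μ/r at r = 4980 km: μ = v²r = (2.93)² × 4980 = 42752.8 km³/s².
Transfer-ellipse semi-major axis a_t = (r₁ + r₂)/2 = (30600 + 4980)/2 = 17790 km.
Circular speed at r = 30600 km: v_c = √(μ/r) = 1.182 km/s.
Transfer-orbit speed at the same r (vis-viva, a = a_t): v_t = √[μ(2/r − 1/a_t)] = 0.6254 km/s.
Δv₁ = |v_t − v_c| = |0.6254 − 1.182| = 0.5566 km/s.

Δv₁ = 0.557 km/s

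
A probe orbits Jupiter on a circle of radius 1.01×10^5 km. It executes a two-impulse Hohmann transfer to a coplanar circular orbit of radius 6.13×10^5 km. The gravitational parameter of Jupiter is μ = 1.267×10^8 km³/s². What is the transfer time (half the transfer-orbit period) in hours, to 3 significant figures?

Semi-major axis of the transfer orbit: a_t = (1.010×10^5 + 6.130×10^5)/2 = 3.570×10^5 km.
By Kepler's third law the transfer-orbit period is T = 2π√(a_t³/μ), so t = T/2 = 59530 s.
Converting: 59530 s ÷ 3600 s/hour = 16.5 hours.

t = 16.5 hours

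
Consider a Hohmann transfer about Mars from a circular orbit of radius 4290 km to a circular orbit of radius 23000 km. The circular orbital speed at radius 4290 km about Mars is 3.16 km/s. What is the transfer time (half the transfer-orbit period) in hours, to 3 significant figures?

t = 6.72 hours

From the circular-orbit relation v² = μ/r at r = 4290 km: μ = v²r = (3.16)² × 4290 = 42838.2 km³/s².
The Hohmann ellipse has a_t = (r₁ + r₂)/2 = 13645 km.
Transfer time t = π√(a_t³/μ) = π√((13645)³ / 42838.2) = 24190 s.
Converting: 24190 s ÷ 3600 s/hour = 6.72 hours.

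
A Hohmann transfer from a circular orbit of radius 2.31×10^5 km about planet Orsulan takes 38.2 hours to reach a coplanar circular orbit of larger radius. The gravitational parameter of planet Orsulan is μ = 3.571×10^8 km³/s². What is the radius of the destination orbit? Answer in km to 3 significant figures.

Transfer time t = 38.2 hours = 1.3752×10^5 s, and t = π√(a_t³/μ).
So a_t = (μ t²/π²)^(1/3) = (3.571×10^8 × (1.3752×10^5)² / π²)^(1/3) = 8.8120×10^5 km.
Since a_t = (r₁ + r₂)/2, r₂ = 2a_t − r₁ = 2×8.8120×10^5 − 2.310×10^5 = 1.5314×10^6 km.

r₂ = 1.53×10^6 km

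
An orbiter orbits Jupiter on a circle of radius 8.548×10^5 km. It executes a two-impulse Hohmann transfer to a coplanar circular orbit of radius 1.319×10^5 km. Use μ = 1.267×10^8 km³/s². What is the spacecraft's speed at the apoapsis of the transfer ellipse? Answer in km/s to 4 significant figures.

v = 6.295 km/s

The Hohmann ellipse has a_t = (r₁ + r₂)/2 = 4.9335×10^5 km.
The apoapsis of the transfer ellipse is at r = 8.548×10^5 km.
Applying v² = μ(2/r − 1/a_t): v = 6.295 km/s.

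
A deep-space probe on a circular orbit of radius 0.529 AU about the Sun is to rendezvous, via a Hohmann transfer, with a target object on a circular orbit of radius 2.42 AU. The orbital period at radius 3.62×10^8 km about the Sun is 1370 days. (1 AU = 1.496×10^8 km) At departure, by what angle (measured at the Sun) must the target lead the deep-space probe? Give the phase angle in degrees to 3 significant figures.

φ = 94.4°

From Kepler's third law T² = 4π²r³/μ at r = 3.62×10^8 km, T = 1370 days = 1370 × 86400 s = 1.18368×10^8 s: μ = 4π²r³/T² = 1.33665×10^11 km³/s².
In km: r₁ = 0.529 × 1.496×10^8 = 7.91384×10^7 km; r₂ = 2.42 × 1.496×10^8 = 3.62032×10^8 km.
Transfer-ellipse semi-major axis a_t = (r₁ + r₂)/2 = (7.91384×10^7 + 3.62032×10^8)/2 = 2.205852×10^8 km.
The half-period of the transfer ellipse is t = π√(a_t³/μ) = 2.815179×10^7 s.
Target angular speed ω₂ = √(μ/r₂³) = 5.307475×10^-8 rad/s.
Angle swept by the target during transfer: ω₂·t = 1.4941 rad = 85.61°.
The deep-space probe traverses 180° on the transfer ellipse, so the target must lead by 180° − 85.61° = 94.4°.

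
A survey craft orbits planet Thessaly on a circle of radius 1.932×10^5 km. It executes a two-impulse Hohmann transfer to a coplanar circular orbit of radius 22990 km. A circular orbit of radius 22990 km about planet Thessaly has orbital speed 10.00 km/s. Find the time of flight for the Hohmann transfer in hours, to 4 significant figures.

t = 20.45 hours

From the circular-orbit relation v² = μ/r at r = 22990 km: μ = v²r = (10.00)² × 22990 = 2.29900×10^6 km³/s².
The Hohmann ellipse has a_t = (r₁ + r₂)/2 = 1.08095×10^5 km.
Half the transfer-orbit period gives t = π√(a_t³/μ) = 73636 s.
Converting: 73636 s ÷ 3600 s/hour = 20.45 hours.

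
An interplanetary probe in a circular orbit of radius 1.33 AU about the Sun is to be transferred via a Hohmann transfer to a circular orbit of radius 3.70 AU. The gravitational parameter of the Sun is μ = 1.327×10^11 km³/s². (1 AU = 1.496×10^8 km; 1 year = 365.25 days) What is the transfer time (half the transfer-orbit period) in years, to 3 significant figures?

In km: r₁ = 1.33 × 1.496×10^8 = 1.98968×10^8 km; r₂ = 3.70 × 1.496×10^8 = 5.5352×10^8 km.
Semi-major axis of the transfer orbit: a_t = (1.98968×10^8 + 5.5352×10^8)/2 = 3.76244×10^8 km.
Half the transfer-orbit period gives t = π√(a_t³/μ) = 6.294×10^7 s.
Converting: 6.294×10^7 s ÷ 3.15576×10^7 s/year (365.25 × 86400) = 1.99 years.

t = 1.99 years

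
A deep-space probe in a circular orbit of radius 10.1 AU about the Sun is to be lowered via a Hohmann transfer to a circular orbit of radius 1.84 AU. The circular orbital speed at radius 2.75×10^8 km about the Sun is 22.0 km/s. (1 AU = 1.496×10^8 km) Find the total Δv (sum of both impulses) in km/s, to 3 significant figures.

Δv = 10.8 km/s

From the circular-orbit relation v² = μ/r at r = 2.75×10^8 km: μ = v²r = (22.0)² × 2.75×10^8 = 1.33100×10^11 km³/s².
In km: r₁ = 10.1 × 1.496×10^8 = 1.51096×10^9 km; r₂ = 1.84 × 1.496×10^8 = 2.75264×10^8 km.
The Hohmann ellipse has a_t = (r₁ + r₂)/2 = 8.93112×10^8 km.
Circular speed at r₁: v₁ = √(μ/r₁) = √(1.33100×10^11/1.51096×10^9) = 9.386 km/s.
Transfer-orbit speed at r₁ (vis-viva equation): v_a = √[μ(2/r₁ − 1/a_t)] = 5.211 km/s.
First burn Δv₁ = |v_a − v₁| = 4.175 km/s.
At r₂, v₂ = √(μ/r₂) = 21.989 km/s.
Transfer-orbit speed at r₂: v_p = √[μ(2/r₂ − 1/a_t)] = 28.601 km/s.
Second burn Δv₂ = |v₂ − v_p| = 6.612 km/s.
Δv = Δv₁ + Δv₂ = 4.175 + 6.612 = 10.79 km/s.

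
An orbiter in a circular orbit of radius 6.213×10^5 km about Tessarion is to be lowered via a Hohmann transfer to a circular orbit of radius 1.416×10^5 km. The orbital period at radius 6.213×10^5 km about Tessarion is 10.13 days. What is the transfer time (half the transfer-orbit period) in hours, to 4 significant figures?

From Kepler's third law T² = 4π²r³/μ at r = 6.213×10^5 km, T = 10.13 days = 10.13 × 86400 s = 8.75232×10^5 s: μ = 4π²r³/T² = 1.23600×10^7 km³/s².
Transfer-ellipse semi-major axis a_t = (r₁ + r₂)/2 = (6.213×10^5 + 1.416×10^5)/2 = 3.8145×10^5 km.
Half the transfer-orbit period gives t = π√(a_t³/μ) = 2.1052×10^5 s.
Converting: 2.1052×10^5 s ÷ 3600 s/hour = 58.48 hours.

t = 58.48 hours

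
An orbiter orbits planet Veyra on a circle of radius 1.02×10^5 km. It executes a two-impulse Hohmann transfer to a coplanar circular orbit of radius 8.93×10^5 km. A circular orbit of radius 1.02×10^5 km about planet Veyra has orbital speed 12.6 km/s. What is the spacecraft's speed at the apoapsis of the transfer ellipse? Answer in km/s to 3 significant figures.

v = 1.93 km/s

From the circular-orbit relation v² = μ/r at r = 1.02×10^5 km: μ = v²r = (12.6)² × 1.02×10^5 = 1.61935×10^7 km³/s².
The Hohmann ellipse has a_t = (r₁ + r₂)/2 = 4.975×10^5 km.
At apoapsis, r = 8.930×10^5 km.
Applying v² = μ(2/r − 1/a_t): v = 1.928 km/s.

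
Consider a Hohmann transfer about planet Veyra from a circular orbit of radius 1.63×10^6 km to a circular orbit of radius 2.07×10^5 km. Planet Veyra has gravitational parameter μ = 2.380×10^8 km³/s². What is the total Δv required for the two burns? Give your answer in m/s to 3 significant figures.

Δv = 17600 m/s

Transfer-ellipse semi-major axis a_t = (r₁ + r₂)/2 = (1.630×10^6 + 2.070×10^5)/2 = 9.185×10^5 km.
Circular speed at r₁: v₁ = √(μ/r₁) = √(2.380×10^8/1.630×10^6) = 12.0836 km/s.
Transfer-orbit speed at r₁ (vis-viva): v_a = √[μ(2/r₁ − 1/a_t)] = 5.73641 km/s.
First burn Δv₁ = |v_a − v₁| = 6.347 km/s.
At r₂, v₂ = √(μ/r₂) = 33.91 km/s.
Transfer-orbit speed at r₂: v_p = √[μ(2/r₂ − 1/a_t)] = 45.17 km/s.
Second burn Δv₂ = |v₂ − v_p| = 11.26 km/s.
Δv = Δv₁ + Δv₂ = 6.347 + 11.26 = 17.61 km/s.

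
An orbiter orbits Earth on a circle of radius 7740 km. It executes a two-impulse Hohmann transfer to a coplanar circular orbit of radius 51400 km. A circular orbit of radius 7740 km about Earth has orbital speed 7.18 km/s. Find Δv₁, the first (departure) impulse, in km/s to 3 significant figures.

From the circular-orbit relation v² = μ/r at r = 7740 km: μ = v²r = (7.18)² × 7740 = 3.99016×10^5 km³/s².
Transfer-ellipse semi-major axis a_t = (r₁ + r₂)/2 = (7740 + 51400)/2 = 29570 km.
On the circular orbit at r = 7740 km, v_c = √(μ/r) = 7.180 km/s.
Transfer-orbit speed at the same r (vis-viva, a = a_t): v_t = √[μ(2/r − 1/a_t)] = 9.466 km/s.
Δv₁ = |v_t − v_c| = |9.466 − 7.180| = 2.286 km/s.

Δv₁ = 2.29 km/s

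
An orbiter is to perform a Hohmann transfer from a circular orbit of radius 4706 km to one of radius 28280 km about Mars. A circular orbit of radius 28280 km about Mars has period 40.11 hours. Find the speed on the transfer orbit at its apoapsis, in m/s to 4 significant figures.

From Kepler's third law T² = 4π²r³/μ at r = 28280 km, T = 40.11 hours = 40.11 × 3600 s = 1.44396×10^5 s: μ = 4π²r³/T² = 42824.0 km³/s².
Semi-major axis of the transfer orbit: a_t = (4706 + 28280)/2 = 16493 km.
At apoapsis, r = 28280 km.
Vis-viva: v = √[μ(2/r − 1/a_t)] = √[42824.0 × (2/28280 − 1/16493)] = 0.6573 km/s.

v = 657.3 m/s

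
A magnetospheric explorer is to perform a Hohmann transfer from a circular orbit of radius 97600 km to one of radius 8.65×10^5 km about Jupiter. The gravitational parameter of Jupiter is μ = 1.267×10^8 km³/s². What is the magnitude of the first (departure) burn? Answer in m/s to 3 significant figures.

Δv₁ = 12300 m/s

The Hohmann ellipse has a_t = (r₁ + r₂)/2 = 4.813×10^5 km.
Circular speed at r = 97600 km: v_c = √(μ/r) = 36.03 km/s.
Vis-viva on the transfer ellipse at r = 97600 km gives v_t = √[μ(2/r − 1/a_t)] = 48.30 km/s.
Δv₁ = |v_t − v_c| = |48.30 − 36.03| = 12.27 km/s.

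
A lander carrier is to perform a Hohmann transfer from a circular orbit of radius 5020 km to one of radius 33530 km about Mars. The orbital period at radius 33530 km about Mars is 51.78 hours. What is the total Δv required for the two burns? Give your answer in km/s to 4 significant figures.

Δv = 1.485 km/s

From Kepler's third law T² = 4π²r³/μ at r = 33530 km, T = 51.78 hours = 51.78 × 3600 s = 1.86408×10^5 s: μ = 4π²r³/T² = 42828.3 km³/s².
Transfer-ellipse semi-major axis a_t = (r₁ + r₂)/2 = (5020 + 33530)/2 = 19275 km.
At r₁ the circular-orbit speed is v₁ = √(μ/r₁) = 2.9209 km/s.
Transfer-orbit speed at r₁ (vis-viva): v_p = √[μ(2/r₁ − 1/a_t)] = 3.8524 km/s.
First burn Δv₁ = |v_p − v₁| = 0.9315 km/s.
At r₂, v₂ = √(μ/r₂) = 1.1302 km/s.
Transfer-orbit speed at r₂: v_a = √[μ(2/r₂ − 1/a_t)] = 0.57677 km/s.
Second burn Δv₂ = |v₂ − v_a| = 0.5534 km/s.
Δv = Δv₁ + Δv₂ = 0.9315 + 0.5534 = 1.485 km/s.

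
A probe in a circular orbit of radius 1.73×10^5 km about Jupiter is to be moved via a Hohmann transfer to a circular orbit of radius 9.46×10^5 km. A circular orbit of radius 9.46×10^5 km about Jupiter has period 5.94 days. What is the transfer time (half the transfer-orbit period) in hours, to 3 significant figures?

From Kepler's third law T² = 4π²r³/μ at r = 9.46×10^5 km, T = 5.94 days = 5.94 × 86400 s = 5.13216×10^5 s: μ = 4π²r³/T² = 1.26892×10^8 km³/s².
Transfer-ellipse semi-major axis a_t = (r₁ + r₂)/2 = (1.730×10^5 + 9.460×10^5)/2 = 5.595×10^5 km.
Half the transfer-orbit period gives t = π√(a_t³/μ) = 1.167×10^5 s.
Converting: 1.167×10^5 s ÷ 3600 s/hour = 32.4 hours.

t = 32.4 hours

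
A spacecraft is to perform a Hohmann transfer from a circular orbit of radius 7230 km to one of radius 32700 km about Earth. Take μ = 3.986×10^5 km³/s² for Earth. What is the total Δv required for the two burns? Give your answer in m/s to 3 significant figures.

Δv = 3470 m/s

The Hohmann ellipse has a_t = (r₁ + r₂)/2 = 19965 km.
At r₁ the circular-orbit speed is v₁ = √(μ/r₁) = 7.42505 km/s.
Transfer-orbit speed at r₁ (v² = μ(2/r − 1/a)): v_p = √[μ(2/r₁ − 1/a_t)] = 9.50252 km/s.
First burn Δv₁ = |v_p − v₁| = 2.0775 km/s.
At r₂, v₂ = √(μ/r₂) = 3.49136 km/s.
Transfer-orbit speed at r₂: v_a = √[μ(2/r₂ − 1/a_t)] = 2.10102 km/s.
Second burn Δv₂ = |v₂ − v_a| = 1.3903 km/s.
Δv = Δv₁ + Δv₂ = 2.0775 + 1.3903 = 3.468 km/s.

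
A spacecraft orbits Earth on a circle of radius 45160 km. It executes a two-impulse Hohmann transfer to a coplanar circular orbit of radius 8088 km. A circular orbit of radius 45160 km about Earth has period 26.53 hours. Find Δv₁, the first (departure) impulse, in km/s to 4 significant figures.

From Kepler's third law T² = 4π²r³/μ at r = 45160 km, T = 26.53 hours = 26.53 × 3600 s = 95508 s: μ = 4π²r³/T² = 3.98604×10^5 km³/s².
Transfer-ellipse semi-major axis a_t = (r₁ + r₂)/2 = (45160 + 8088)/2 = 26624 km.
Circular speed at r = 45160 km: v_c = √(μ/r) = 2.9709 km/s.
Transfer-orbit speed at the same r (vis-viva, a = a_t): v_t = √[μ(2/r − 1/a_t)] = 1.6375 km/s.
Δv₁ = |v_t − v_c| = |1.6375 − 2.9709| = 1.333 km/s.

Δv₁ = 1.333 km/s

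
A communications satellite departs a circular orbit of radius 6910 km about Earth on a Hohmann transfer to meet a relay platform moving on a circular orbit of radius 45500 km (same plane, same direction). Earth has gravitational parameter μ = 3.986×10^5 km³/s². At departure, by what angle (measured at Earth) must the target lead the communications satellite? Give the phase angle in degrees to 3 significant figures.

φ = 101°

The Hohmann ellipse has a_t = (r₁ + r₂)/2 = 26205 km.
The half-period of the transfer ellipse is t = π√(a_t³/μ) = 21110 s.
The target's mean motion on its circular orbit is ω₂ = √(μ/r₂³) = 6.505×10^-5 rad/s.
Angle swept by the target during transfer: ω₂·t = 1.373 rad = 78.67°.
The communications satellite traverses 180° on the transfer ellipse, so the target must lead by 180° − 78.67° = 101°.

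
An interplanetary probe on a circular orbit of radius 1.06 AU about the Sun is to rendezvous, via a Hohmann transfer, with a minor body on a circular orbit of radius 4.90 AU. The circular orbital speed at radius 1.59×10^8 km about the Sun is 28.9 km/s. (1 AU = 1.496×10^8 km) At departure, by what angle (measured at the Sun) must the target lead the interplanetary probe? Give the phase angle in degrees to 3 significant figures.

φ = 94.6°

From the circular-orbit relation v² = μ/r at r = 1.59×10^8 km: μ = v²r = (28.9)² × 1.59×10^8 = 1.32798×10^11 km³/s².
In km: r₁ = 1.06 × 1.496×10^8 = 1.58576×10^8 km; r₂ = 4.90 × 1.496×10^8 = 7.3304×10^8 km.
The Hohmann ellipse has a_t = (r₁ + r₂)/2 = 4.45808×10^8 km.
Transfer time t = π√(a_t³/μ) = 8.115×10^7 s.
Target angular speed ω₂ = √(μ/r₂³) = 1.836×10^-8 rad/s.
Angle swept by the target during transfer: ω₂·t = 1.490 rad = 85.37°.
The interplanetary probe traverses 180° on the transfer ellipse, so the target must lead by 180° − 85.37° = 94.6°.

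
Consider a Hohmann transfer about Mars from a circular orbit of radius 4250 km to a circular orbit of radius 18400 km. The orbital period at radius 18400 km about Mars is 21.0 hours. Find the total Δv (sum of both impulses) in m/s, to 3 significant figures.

From Kepler's third law T² = 4π²r³/μ at r = 18400 km, T = 21.0 hours = 21.0 × 3600 s = 75600 s: μ = 4π²r³/T² = 43029.8 km³/s².
Semi-major axis of the transfer orbit: a_t = (4250 + 18400)/2 = 11325 km.
At r₁ the circular-orbit speed is v₁ = √(μ/r₁) = 3.1819 km/s.
On the transfer ellipse at r₁, vis-viva gives v_p = √[μ(2/r₁ − 1/a_t)] = 4.0558 km/s.
First burn Δv₁ = |v_p − v₁| = 0.8739 km/s.
At r₂, v₂ = √(μ/r₂) = 1.5292 km/s.
Transfer-orbit speed at r₂: v_a = √[μ(2/r₂ − 1/a_t)] = 0.93681 km/s.
Second burn Δv₂ = |v₂ − v_a| = 0.5924 km/s.
Δv = Δv₁ + Δv₂ = 0.8739 + 0.5924 = 1.466 km/s.

Δv = 1470 m/s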